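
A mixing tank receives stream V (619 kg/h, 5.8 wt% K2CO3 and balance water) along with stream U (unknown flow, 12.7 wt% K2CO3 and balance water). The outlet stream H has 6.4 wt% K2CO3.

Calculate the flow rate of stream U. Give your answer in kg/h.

Let U be the unknown flow. Total out = 619 + U.
K2CO3 balance: 35.902 + 0.127·U = 0.064·(619 + U)
(0.127 − 0.064)·U = 0.064×619 − 35.902 = 3.714
U = 3.714 / 0.063 = 58.952 kg/h

58.95 kg/h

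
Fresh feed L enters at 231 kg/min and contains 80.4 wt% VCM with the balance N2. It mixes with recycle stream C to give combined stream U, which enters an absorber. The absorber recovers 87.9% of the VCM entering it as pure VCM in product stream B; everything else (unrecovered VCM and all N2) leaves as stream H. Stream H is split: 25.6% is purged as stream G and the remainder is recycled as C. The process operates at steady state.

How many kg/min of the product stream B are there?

179.4 kg/min

VCM in U: m_A = 231×0.804 + (1−0.256)·(1−0.879)·m_A, so m_A = 185.72/0.9100 = 204.1 kg/min.
Product B = 0.879×204.1 = 179.4 kg/min.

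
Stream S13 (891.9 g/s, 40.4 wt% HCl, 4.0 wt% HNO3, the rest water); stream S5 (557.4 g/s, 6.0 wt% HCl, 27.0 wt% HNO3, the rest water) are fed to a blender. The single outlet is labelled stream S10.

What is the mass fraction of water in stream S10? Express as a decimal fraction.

Total flow out = 891.9 + 557.4 = 1449.3 g/s.
water in = 891.9×0.556 + 557.4×0.670 = 869.35 g/s.
water mass fraction in S10 = 869.35/1449.3 = 0.600.

0.600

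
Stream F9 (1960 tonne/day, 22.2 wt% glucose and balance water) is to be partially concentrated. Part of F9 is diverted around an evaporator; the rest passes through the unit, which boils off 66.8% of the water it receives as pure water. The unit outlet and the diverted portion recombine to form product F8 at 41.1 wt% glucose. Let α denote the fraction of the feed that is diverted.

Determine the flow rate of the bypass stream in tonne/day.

225.7 tonne/day

All 1960×0.222 = 435.12 tonne/day of glucose reaches F8, so F8 = 435.12/0.411 = 1058.7 tonne/day and vapour = 901.31 tonne/day.
The evaporator receives (1−α)·1960 of feed at 0.778 water and removes 0.668 of that water:
0.668×0.778×(1−α)×1960 = 901.31
(1−α) = 901.31/1018.6 = 0.8848;  α = 0.1152.
Bypass flow = 0.1152×1960 = 225.72 tonne/day.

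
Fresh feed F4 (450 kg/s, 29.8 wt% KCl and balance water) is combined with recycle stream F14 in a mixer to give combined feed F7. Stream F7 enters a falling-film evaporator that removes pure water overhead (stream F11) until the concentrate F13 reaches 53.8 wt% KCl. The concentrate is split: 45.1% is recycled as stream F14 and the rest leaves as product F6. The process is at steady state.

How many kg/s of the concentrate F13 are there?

Overall KCl balance (none leaves overhead): KCl in fresh feed = KCl in product, i.e. 450×0.298 = (1−0.451)·F13·0.538.
F13 = 134.1/(0.538×0.549) = 454.02 kg/s.

454 kg/s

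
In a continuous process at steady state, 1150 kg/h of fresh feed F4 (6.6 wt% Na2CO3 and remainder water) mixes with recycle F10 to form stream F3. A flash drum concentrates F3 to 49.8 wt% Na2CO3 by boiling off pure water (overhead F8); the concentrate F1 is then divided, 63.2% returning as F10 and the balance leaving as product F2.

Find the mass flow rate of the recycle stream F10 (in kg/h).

261.7 kg/h

Overall Na2CO3 balance (none leaves overhead): Na2CO3 in fresh feed = Na2CO3 in product, i.e. 1150×0.066 = (1−0.632)·F1·0.498.
F1 = 75.9/(0.498×0.368) = 414.16 kg/h.
Recycle F10 = 0.632×414.16 = 261.75 kg/h.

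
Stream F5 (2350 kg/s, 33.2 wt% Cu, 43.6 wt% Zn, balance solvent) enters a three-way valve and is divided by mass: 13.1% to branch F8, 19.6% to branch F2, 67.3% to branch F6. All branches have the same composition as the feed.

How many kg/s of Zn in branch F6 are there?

Branch F6 total = 0.673×2350 = 1581.6 kg/s.
Zn in F6 = 0.436×1581.6 = 689.56 kg/s.

689.6 kg/s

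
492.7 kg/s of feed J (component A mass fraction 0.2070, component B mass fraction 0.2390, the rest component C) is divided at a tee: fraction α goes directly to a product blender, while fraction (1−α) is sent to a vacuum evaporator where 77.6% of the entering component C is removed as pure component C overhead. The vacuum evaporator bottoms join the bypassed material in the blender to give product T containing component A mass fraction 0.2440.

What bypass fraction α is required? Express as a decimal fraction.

All 492.7×0.207 = 101.99 kg/s of component A reaches T, so T = 101.99/0.244 = 417.99 kg/s and vapour = 74.713 kg/s.
The evaporator receives (1−α)·492.7 of feed at 0.554 component C and removes 0.776 of that component C:
0.776×0.554×(1−α)×492.7 = 74.713
(1−α) = 74.713/211.81 = 0.3527;  α = 0.6473.

0.647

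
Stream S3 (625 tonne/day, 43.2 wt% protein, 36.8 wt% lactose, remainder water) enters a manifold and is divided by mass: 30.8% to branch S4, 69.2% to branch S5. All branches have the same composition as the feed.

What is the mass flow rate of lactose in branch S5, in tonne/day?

Branch S5 total = 0.692×625 = 432.5 tonne/day.
lactose in S5 = 0.368×432.5 = 159.16 tonne/day.

159.2 tonne/day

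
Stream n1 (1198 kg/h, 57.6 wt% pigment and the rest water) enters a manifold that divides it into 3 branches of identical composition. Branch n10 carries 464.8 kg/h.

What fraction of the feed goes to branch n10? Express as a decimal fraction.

0.388

Fraction to n10 = 464.8/1198 = 0.3880.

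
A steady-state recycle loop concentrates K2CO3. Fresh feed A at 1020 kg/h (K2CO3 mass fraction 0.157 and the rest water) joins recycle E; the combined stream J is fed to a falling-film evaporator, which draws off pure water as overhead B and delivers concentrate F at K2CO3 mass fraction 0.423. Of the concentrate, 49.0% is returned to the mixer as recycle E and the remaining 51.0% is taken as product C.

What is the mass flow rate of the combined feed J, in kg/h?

1384 kg/h

Overall K2CO3 balance (none leaves overhead): K2CO3 in fresh feed = K2CO3 in product, i.e. 1020×0.157 = (1−0.490)·F·0.423.
F = 160.14/(0.423×0.510) = 742.32 kg/h.
Recycle E = 0.490×742.32 = 363.74 kg/h.
Combined feed J = 1020 + 363.74 = 1383.7 kg/h.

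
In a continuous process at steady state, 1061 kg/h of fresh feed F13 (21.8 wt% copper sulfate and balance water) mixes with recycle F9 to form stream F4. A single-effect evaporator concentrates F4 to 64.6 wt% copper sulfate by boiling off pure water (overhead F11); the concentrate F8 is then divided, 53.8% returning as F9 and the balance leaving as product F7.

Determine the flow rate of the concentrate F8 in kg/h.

Overall copper sulfate balance (none leaves overhead): copper sulfate in fresh feed = copper sulfate in product, i.e. 1061×0.218 = (1−0.538)·F8·0.646.
F8 = 231.3/(0.646×0.462) = 774.99 kg/h.

775 kg/h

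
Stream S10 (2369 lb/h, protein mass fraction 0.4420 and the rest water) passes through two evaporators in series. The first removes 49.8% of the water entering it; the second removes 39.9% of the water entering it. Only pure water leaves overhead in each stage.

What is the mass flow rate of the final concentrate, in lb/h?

water in feed = 2369×0.558 = 1321.9 lb/h.
After stage 1: water left = (1−0.498)×1321.9 = 663.59; stream total = 1710.7 lb/h.
After stage 2: water left = (1−0.399)×663.59 = 398.82; final concentrate = 1445.9 lb/h.

1446 lb/h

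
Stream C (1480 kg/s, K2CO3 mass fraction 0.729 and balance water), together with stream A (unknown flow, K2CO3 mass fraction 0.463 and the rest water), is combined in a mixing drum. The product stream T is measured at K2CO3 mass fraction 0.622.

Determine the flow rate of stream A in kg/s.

Let A be the unknown flow. Total out = 1480 + A.
K2CO3 balance: 1078.9 + 0.463·A = 0.622·(1480 + A)
(0.463 − 0.622)·A = 0.622×1480 − 1078.9 = -158.36
A = -158.36 / -0.159 = 995.97 kg/s

996 kg/s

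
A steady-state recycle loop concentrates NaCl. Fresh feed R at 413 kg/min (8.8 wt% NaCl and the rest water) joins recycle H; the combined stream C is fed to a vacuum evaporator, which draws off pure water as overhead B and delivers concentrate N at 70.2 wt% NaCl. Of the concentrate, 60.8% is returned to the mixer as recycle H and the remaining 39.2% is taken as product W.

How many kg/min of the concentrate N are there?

Overall NaCl balance (none leaves overhead): NaCl in fresh feed = NaCl in product, i.e. 413×0.088 = (1−0.608)·N·0.702.
N = 36.344/(0.702×0.392) = 132.07 kg/min.

132.1 kg/min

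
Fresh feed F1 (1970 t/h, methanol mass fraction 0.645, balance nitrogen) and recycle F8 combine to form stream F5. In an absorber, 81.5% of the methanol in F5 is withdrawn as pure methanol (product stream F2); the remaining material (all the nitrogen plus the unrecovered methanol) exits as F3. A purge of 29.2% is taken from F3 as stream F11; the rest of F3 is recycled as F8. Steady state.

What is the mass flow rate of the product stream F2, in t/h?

methanol in F5: m_A = 1970×0.645 + (1−0.292)·(1−0.815)·m_A, so m_A = 1270.7/0.8690 = 1462.2 t/h.
Product F2 = 0.815×1462.2 = 1191.7 t/h.

1192 t/h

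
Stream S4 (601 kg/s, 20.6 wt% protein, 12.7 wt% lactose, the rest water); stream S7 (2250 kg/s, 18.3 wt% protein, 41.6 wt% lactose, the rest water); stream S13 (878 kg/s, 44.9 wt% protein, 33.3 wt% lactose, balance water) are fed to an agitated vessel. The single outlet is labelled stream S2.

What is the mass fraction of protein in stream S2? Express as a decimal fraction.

Total flow out = 601 + 2250 + 878 = 3729 kg/s.
protein in = 601×0.206 + 2250×0.183 + 878×0.449 = 929.78 kg/s.
protein mass fraction in S2 = 929.78/3729 = 0.249.

0.249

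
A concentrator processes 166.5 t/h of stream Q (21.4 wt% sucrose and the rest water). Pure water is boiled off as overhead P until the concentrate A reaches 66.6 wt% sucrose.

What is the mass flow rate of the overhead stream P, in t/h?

sucrose is conserved: 166.5×0.214 = 35.631 t/h all reports to the concentrate.
Concentrate = 35.631/(target fraction) = 53.5 t/h.
Overhead = 166.5 − 53.5 = 113 t/h.

113 t/h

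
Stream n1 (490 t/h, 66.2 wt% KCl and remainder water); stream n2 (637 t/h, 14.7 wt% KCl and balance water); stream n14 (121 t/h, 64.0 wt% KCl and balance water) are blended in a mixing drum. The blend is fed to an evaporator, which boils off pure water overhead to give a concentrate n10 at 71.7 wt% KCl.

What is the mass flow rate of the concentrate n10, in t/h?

KCl entering = 490×0.662 + 637×0.147 + 121×0.640 = 495.46 t/h.
All KCl reports to n10, so n10 = 495.46/0.717 = 691.02 t/h.

691 t/h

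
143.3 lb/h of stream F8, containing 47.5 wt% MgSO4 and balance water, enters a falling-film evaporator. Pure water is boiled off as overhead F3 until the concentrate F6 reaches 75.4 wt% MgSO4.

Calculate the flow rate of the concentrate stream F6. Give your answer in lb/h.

90.28 lb/h

MgSO4 is conserved: 143.3×0.475 = 68.067 lb/h all reports to the concentrate.
Concentrate = 68.067/(target fraction) = 90.275 lb/h.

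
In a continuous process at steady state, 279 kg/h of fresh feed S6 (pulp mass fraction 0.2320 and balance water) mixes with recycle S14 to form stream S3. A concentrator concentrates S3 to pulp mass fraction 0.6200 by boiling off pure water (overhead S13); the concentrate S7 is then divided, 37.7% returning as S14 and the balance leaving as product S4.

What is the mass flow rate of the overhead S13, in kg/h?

174.6 kg/h

Overall pulp balance (none leaves overhead): pulp in fresh feed = pulp in product, i.e. 279×0.232 = (1−0.377)·S7·0.620.
S7 = 64.728/(0.620×0.623) = 167.58 kg/h.
Recycle S14 = 0.377×167.58 = 63.176 kg/h.
Combined feed S3 = 279 + 63.176 = 342.18 kg/h.
Overhead S13 = S3 − S7 = 342.18 − 167.58 = 174.6 kg/h.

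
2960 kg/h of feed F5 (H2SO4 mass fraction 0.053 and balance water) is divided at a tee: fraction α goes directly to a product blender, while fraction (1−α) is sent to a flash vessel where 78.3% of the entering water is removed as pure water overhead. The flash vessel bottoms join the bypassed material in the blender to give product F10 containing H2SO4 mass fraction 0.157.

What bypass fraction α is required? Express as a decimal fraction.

All 2960×0.053 = 156.88 kg/h of H2SO4 reaches F10, so F10 = 156.88/0.157 = 999.24 kg/h and vapour = 1960.8 kg/h.
The evaporator receives (1−α)·2960 of feed at 0.947 water and removes 0.783 of that water:
0.783×0.947×(1−α)×2960 = 1960.8
(1−α) = 1960.8/2194.8 = 0.8934;  α = 0.1066.

0.107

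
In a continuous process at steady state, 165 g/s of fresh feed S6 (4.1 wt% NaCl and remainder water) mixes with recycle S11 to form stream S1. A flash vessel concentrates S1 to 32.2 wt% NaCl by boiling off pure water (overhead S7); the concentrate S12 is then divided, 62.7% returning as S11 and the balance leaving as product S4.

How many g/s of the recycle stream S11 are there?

35.32 g/s

Overall NaCl balance (none leaves overhead): NaCl in fresh feed = NaCl in product, i.e. 165×0.041 = (1−0.627)·S12·0.322.
S12 = 6.765/(0.322×0.373) = 56.325 g/s.
Recycle S11 = 0.627×56.325 = 35.316 g/s.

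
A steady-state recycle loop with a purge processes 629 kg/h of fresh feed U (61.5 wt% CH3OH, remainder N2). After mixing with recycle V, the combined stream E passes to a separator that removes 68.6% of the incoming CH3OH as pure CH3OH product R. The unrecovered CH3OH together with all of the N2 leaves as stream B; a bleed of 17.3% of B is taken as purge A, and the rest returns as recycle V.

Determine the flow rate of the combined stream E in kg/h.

N2 enters only via U and leaves only via the purge: 629×0.385 = 0.173×(N2 in B), and the separator passes all N2, so N2 in E = N2 in B = 1399.8 kg/h.
CH3OH in E: m_A = 629×0.615 + (1−0.173)·(1−0.686)·m_A, so m_A = 386.83/0.7403 = 522.52 kg/h.
E = 522.52 + 1399.8 = 1922.3 kg/h.

1922 kg/h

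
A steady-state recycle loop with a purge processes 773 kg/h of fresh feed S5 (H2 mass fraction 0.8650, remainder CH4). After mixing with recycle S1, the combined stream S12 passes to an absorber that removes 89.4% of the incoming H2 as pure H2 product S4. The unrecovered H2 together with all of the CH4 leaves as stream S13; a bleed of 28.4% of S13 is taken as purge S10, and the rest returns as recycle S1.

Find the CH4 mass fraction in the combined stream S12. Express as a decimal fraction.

0.3368

CH4 enters only via S5 and leaves only via the purge: 773×0.135 = 0.284×(CH4 in S13), and the absorber passes all CH4, so CH4 in S12 = CH4 in S13 = 367.45 kg/h.
H2 in S12: m_A = 773×0.865 + (1−0.284)·(1−0.894)·m_A, so m_A = 668.64/0.9241 = 723.56 kg/h.
S12 = 723.56 + 367.45 = 1091 kg/h.
CH4 fraction in S12 = 367.45/1091 = 0.3368.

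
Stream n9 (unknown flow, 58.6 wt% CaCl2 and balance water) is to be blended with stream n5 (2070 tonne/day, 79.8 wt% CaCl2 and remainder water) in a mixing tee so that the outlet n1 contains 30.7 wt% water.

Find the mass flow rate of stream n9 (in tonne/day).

2031 tonne/day

Let n9 be the unknown flow. Total out = 2070 + n9.
water balance: 418.14 + 0.414·n9 = 0.307·(2070 + n9)
(0.414 − 0.307)·n9 = 0.307×2070 − 418.14 = 217.35
n9 = 217.35 / 0.107 = 2031.3 tonne/day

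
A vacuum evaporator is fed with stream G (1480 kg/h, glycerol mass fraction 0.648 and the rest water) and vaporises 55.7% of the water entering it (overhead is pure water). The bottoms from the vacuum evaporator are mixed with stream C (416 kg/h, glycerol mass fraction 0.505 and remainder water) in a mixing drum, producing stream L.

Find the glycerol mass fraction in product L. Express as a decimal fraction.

0.728

Vapour removed = 0.557×0.352×1480 = 290.17 kg/h; concentrate = 1189.8 kg/h.
glycerol reaching the mixer = 959.04 (from concentrate) + 416×0.505 = 1169.1 kg/h.
Product flow = 1189.8 + 416 = 1605.8 kg/h; glycerol fraction = 0.728.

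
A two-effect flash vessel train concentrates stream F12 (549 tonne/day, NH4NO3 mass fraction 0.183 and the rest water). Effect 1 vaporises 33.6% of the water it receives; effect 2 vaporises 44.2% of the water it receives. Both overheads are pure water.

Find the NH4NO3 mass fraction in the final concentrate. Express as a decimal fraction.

0.377

water in feed = 549×0.817 = 448.53 tonne/day.
After stage 1: water left = (1−0.336)×448.53 = 297.83; stream total = 398.29 tonne/day.
After stage 2: water left = (1−0.442)×297.83 = 166.19; final concentrate = 266.65 tonne/day.
NH4NO3 fraction = 100.47/266.65 = 0.377.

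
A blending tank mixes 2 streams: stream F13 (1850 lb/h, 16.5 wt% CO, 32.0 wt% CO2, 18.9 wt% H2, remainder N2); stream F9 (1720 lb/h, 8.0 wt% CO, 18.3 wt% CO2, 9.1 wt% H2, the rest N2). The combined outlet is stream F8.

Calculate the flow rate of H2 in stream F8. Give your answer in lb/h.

H2 out = H2 in = 1850×0.189 + 1720×0.091 = 506.17 lb/h.

506.2 lb/h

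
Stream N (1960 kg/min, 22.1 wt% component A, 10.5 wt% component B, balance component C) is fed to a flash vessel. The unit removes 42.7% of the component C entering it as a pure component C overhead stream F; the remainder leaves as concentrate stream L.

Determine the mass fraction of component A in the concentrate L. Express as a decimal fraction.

0.310

component A is not removed: 1960×0.221 = 433.16 kg/min of component A enters L.
component C entering = 1960×0.674 = 1321 kg/min; overhead removed = 0.427×1321 = 564.08 kg/min.
Concentrate = 1960 − 564.08 = 1395.9 kg/min.
Mass fraction = 433.16/1395.9 = 0.310.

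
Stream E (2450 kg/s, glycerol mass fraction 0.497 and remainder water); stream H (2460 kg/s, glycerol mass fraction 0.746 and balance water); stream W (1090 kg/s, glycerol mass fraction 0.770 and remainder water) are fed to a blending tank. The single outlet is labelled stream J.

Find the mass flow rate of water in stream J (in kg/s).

2108 kg/s

water out = water in = 2450×0.503 + 2460×0.254 + 1090×0.230 = 2107.9 kg/s.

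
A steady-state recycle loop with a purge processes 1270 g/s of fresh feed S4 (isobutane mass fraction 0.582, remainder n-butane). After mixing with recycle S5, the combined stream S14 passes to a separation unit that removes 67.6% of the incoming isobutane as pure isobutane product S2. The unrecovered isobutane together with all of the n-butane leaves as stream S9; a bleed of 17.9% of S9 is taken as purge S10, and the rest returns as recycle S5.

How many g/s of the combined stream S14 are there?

n-butane enters only via S4 and leaves only via the purge: 1270×0.418 = 0.179×(n-butane in S9), and the separation unit passes all n-butane, so n-butane in S14 = n-butane in S9 = 2965.7 g/s.
isobutane in S14: m_A = 1270×0.582 + (1−0.179)·(1−0.676)·m_A, so m_A = 739.14/0.7340 = 1007 g/s.
S14 = 1007 + 2965.7 = 3972.7 g/s.

3973 g/s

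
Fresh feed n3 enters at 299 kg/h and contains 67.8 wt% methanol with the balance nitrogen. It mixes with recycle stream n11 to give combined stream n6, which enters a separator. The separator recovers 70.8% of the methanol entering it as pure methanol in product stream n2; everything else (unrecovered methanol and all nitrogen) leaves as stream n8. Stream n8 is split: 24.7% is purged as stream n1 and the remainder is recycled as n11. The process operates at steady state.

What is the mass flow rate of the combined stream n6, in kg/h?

649.6 kg/h

nitrogen enters only via n3 and leaves only via the purge: 299×0.322 = 0.247×(nitrogen in n8), and the separator passes all nitrogen, so nitrogen in n6 = nitrogen in n8 = 389.79 kg/h.
methanol in n6: m_A = 299×0.678 + (1−0.247)·(1−0.708)·m_A, so m_A = 202.72/0.7801 = 259.86 kg/h.
n6 = 259.86 + 389.79 = 649.65 kg/h.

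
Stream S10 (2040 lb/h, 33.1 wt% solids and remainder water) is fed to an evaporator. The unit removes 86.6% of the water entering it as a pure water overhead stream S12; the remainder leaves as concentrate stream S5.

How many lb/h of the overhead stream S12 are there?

water entering = 2040×0.669 = 1364.8 lb/h; overhead removed = 0.866×1364.8 = 1181.9 lb/h.

1182 lb/h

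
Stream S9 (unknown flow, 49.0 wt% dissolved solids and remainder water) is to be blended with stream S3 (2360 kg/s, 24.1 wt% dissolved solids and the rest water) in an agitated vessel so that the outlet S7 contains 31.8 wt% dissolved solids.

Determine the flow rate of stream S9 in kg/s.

1057 kg/s

Let S9 be the unknown flow. Total out = 2360 + S9.
dissolved solids balance: 568.76 + 0.490·S9 = 0.318·(2360 + S9)
(0.490 − 0.318)·S9 = 0.318×2360 − 568.76 = 181.72
S9 = 181.72 / 0.172 = 1056.5 kg/s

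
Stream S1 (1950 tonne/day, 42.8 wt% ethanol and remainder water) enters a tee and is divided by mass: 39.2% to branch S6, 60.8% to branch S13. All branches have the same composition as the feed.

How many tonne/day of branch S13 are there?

Branch S13 flow = 0.608×1950 = 1185.6 tonne/day.

1186 tonne/day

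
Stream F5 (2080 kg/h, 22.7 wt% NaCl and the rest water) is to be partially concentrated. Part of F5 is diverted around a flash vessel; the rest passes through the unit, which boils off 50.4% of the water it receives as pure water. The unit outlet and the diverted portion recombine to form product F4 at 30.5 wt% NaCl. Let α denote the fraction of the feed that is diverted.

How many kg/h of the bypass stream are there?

714.6 kg/h

All 2080×0.227 = 472.16 kg/h of NaCl reaches F4, so F4 = 472.16/0.305 = 1548.1 kg/h and vapour = 531.93 kg/h.
The evaporator receives (1−α)·2080 of feed at 0.773 water and removes 0.504 of that water:
0.504×0.773×(1−α)×2080 = 531.93
(1−α) = 531.93/810.35 = 0.6564;  α = 0.3436.
Bypass flow = 0.3436×2080 = 714.64 kg/h.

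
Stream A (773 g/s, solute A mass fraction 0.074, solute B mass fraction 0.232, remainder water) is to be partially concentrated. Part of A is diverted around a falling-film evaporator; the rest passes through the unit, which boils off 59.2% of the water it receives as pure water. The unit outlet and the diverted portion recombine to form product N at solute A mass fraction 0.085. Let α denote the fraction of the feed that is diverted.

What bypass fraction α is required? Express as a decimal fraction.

0.685

All 773×0.074 = 57.202 g/s of solute A reaches N, so N = 57.202/0.085 = 672.96 g/s and vapour = 100.04 g/s.
The evaporator receives (1−α)·773 of feed at 0.694 water and removes 0.592 of that water:
0.592×0.694×(1−α)×773 = 100.04
(1−α) = 100.04/317.59 = 0.3150;  α = 0.6850.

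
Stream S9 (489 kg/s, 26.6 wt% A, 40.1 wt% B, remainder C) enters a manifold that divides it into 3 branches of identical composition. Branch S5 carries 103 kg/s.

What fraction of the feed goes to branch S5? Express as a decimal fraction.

Fraction to S5 = 103/489 = 0.2106.

0.211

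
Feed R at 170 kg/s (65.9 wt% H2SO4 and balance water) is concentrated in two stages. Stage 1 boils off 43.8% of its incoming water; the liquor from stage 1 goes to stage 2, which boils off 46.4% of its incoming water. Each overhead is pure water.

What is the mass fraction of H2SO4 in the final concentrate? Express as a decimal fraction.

water in feed = 170×0.341 = 57.97 kg/s.
After stage 1: water left = (1−0.438)×57.97 = 32.579; stream total = 144.61 kg/s.
After stage 2: water left = (1−0.464)×32.579 = 17.462; final concentrate = 129.49 kg/s.
H2SO4 fraction = 112.03/129.49 = 0.8651.

0.8651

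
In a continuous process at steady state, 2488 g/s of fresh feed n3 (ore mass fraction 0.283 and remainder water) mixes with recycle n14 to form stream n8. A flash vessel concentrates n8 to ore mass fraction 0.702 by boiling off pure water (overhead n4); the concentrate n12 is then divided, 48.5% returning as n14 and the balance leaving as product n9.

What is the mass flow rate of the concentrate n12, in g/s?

Overall ore balance (none leaves overhead): ore in fresh feed = ore in product, i.e. 2488×0.283 = (1−0.485)·n12·0.702.
n12 = 704.1/(0.702×0.515) = 1947.6 g/s.

1948 g/s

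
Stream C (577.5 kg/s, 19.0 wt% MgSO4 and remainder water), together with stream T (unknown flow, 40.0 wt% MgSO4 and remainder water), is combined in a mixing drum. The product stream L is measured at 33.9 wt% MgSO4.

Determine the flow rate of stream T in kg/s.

Let T be the unknown flow. Total out = 577.5 + T.
MgSO4 balance: 109.72 + 0.400·T = 0.339·(577.5 + T)
(0.400 − 0.339)·T = 0.339×577.5 − 109.72 = 86.048
T = 86.048 / 0.061 = 1410.6 kg/s

1411 kg/s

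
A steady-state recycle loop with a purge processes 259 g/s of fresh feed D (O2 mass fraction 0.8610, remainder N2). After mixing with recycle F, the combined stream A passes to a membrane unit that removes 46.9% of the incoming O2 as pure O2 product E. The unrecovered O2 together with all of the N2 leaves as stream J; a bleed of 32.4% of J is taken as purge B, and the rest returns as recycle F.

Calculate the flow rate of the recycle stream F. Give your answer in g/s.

N2 enters only via D and leaves only via the purge: 259×0.139 = 0.324×(N2 in J), and the membrane unit passes all N2, so N2 in A = N2 in J = 111.11 g/s.
O2 in A: m_A = 259×0.861 + (1−0.324)·(1−0.469)·m_A, so m_A = 223/0.6410 = 347.87 g/s.
J = (1−0.469)×347.87 + 111.11 = 295.83 g/s.
Recycle F = (1−0.324)×295.83 = 199.98 g/s.

200 g/s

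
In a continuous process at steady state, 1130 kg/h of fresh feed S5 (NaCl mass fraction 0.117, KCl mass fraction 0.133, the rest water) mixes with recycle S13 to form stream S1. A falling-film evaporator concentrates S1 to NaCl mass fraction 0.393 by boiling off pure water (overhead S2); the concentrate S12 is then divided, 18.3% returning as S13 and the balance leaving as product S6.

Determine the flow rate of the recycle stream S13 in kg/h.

75.35 kg/h

Overall NaCl balance (none leaves overhead): NaCl in fresh feed = NaCl in product, i.e. 1130×0.117 = (1−0.183)·S12·0.393.
S12 = 132.21/(0.393×0.817) = 411.77 kg/h.
Recycle S13 = 0.183×411.77 = 75.353 kg/h.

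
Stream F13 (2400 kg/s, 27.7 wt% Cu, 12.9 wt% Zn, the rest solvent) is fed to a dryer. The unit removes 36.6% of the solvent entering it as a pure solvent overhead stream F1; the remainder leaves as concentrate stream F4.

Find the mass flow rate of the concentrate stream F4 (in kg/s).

1878 kg/s

solvent entering = 2400×0.594 = 1425.6 kg/s; overhead removed = 0.366×1425.6 = 521.77 kg/s.
Concentrate = 2400 − 521.77 = 1878.2 kg/s.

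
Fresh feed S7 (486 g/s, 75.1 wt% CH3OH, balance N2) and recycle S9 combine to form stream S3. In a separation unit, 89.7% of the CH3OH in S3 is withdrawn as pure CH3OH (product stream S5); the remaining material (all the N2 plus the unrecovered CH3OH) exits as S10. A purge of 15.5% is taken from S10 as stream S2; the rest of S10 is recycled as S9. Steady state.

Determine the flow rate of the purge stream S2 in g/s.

127.4 g/s

N2 enters only via S7 and leaves only via the purge: 486×0.249 = 0.155×(N2 in S10), and the separation unit passes all N2, so N2 in S3 = N2 in S10 = 780.74 g/s.
CH3OH in S3: m_A = 486×0.751 + (1−0.155)·(1−0.897)·m_A, so m_A = 364.99/0.9130 = 399.78 g/s.
S10 = (1−0.897)×399.78 + 780.74 = 821.91 g/s.
Purge S2 = 0.155×821.91 = 127.4 g/s.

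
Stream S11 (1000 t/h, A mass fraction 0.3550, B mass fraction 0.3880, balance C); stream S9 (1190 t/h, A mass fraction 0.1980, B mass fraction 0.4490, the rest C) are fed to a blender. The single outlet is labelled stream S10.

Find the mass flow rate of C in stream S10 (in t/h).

677.1 t/h

C out = C in = 1000×0.257 + 1190×0.353 = 677.07 t/h.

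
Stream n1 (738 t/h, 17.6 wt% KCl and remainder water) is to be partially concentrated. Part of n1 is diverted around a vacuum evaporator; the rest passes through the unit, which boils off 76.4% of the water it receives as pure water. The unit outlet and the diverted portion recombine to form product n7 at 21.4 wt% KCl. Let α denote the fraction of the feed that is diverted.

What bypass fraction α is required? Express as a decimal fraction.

All 738×0.176 = 129.89 t/h of KCl reaches n7, so n7 = 129.89/0.214 = 606.95 t/h and vapour = 131.05 t/h.
The evaporator receives (1−α)·738 of feed at 0.824 water and removes 0.764 of that water:
0.764×0.824×(1−α)×738 = 131.05
(1−α) = 131.05/464.6 = 0.2821;  α = 0.7179.

0.718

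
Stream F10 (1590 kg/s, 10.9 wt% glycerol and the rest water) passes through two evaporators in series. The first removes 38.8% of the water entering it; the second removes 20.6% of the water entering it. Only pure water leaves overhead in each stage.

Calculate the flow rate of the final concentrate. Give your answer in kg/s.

water in feed = 1590×0.891 = 1416.7 kg/s.
After stage 1: water left = (1−0.388)×1416.7 = 867.01; stream total = 1040.3 kg/s.
After stage 2: water left = (1−0.206)×867.01 = 688.41; final concentrate = 861.72 kg/s.

861.7 kg/s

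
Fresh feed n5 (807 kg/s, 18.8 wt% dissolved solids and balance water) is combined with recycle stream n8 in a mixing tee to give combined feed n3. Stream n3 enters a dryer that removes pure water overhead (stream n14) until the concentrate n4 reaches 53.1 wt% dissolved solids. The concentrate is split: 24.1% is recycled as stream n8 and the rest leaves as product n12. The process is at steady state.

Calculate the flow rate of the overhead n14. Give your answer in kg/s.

Overall dissolved solids balance (none leaves overhead): dissolved solids in fresh feed = dissolved solids in product, i.e. 807×0.188 = (1−0.241)·n4·0.531.
n4 = 151.72/(0.531×0.759) = 376.44 kg/s.
Recycle n8 = 0.241×376.44 = 90.722 kg/s.
Combined feed n3 = 807 + 90.722 = 897.72 kg/s.
Overhead n14 = n3 − n4 = 897.72 − 376.44 = 521.28 kg/s.

521.3 kg/s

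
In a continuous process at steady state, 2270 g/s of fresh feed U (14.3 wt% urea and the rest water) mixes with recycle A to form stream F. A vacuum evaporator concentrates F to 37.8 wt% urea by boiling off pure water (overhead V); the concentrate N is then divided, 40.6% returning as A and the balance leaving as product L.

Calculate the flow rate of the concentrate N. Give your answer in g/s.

1446 g/s

Overall urea balance (none leaves overhead): urea in fresh feed = urea in product, i.e. 2270×0.143 = (1−0.406)·N·0.378.
N = 324.61/(0.378×0.594) = 1445.7 g/s.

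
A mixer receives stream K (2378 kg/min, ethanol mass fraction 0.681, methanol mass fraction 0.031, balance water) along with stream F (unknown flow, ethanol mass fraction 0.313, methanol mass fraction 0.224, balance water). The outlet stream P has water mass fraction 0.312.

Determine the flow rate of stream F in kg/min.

Let F be the unknown flow. Total out = 2378 + F.
water balance: 684.86 + 0.463·F = 0.312·(2378 + F)
(0.463 − 0.312)·F = 0.312×2378 − 684.86 = 57.072
F = 57.072 / 0.151 = 377.96 kg/min

378 kg/min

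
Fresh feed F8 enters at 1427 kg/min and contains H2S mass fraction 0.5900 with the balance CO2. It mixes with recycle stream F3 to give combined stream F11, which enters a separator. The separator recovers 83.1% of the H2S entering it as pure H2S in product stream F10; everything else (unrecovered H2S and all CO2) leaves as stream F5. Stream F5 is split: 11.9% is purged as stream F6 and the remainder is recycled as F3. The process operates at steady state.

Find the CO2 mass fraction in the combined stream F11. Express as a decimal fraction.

CO2 enters only via F8 and leaves only via the purge: 1427×0.410 = 0.119×(CO2 in F5), and the separator passes all CO2, so CO2 in F11 = CO2 in F5 = 4916.6 kg/min.
H2S in F11: m_A = 1427×0.590 + (1−0.119)·(1−0.831)·m_A, so m_A = 841.93/0.8511 = 989.21 kg/min.
F11 = 989.21 + 4916.6 = 5905.8 kg/min.
CO2 fraction in F11 = 4916.6/5905.8 = 0.8325.

0.8325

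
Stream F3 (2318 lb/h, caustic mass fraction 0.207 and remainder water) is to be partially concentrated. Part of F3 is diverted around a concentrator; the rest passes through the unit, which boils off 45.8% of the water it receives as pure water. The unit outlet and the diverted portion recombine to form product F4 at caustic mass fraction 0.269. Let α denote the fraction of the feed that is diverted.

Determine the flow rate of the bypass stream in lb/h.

847 lb/h

All 2318×0.207 = 479.83 lb/h of caustic reaches F4, so F4 = 479.83/0.269 = 1783.7 lb/h and vapour = 534.26 lb/h.
The evaporator receives (1−α)·2318 of feed at 0.793 water and removes 0.458 of that water:
0.458×0.793×(1−α)×2318 = 534.26
(1−α) = 534.26/841.88 = 0.6346;  α = 0.3654.
Bypass flow = 0.3654×2318 = 846.99 lb/h.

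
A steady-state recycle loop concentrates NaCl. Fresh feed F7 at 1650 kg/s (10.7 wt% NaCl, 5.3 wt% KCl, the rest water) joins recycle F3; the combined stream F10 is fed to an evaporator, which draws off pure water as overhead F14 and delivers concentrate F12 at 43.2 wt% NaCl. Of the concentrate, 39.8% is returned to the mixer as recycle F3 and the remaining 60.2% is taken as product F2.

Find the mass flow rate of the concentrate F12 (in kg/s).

Overall NaCl balance (none leaves overhead): NaCl in fresh feed = NaCl in product, i.e. 1650×0.107 = (1−0.398)·F12·0.432.
F12 = 176.55/(0.432×0.602) = 678.87 kg/s.

678.9 kg/s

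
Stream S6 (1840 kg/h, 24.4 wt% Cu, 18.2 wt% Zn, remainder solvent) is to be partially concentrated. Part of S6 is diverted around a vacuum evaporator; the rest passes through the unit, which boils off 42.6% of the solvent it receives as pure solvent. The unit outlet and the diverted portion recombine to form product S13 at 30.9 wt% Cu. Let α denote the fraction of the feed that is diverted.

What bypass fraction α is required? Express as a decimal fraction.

All 1840×0.244 = 448.96 kg/h of Cu reaches S13, so S13 = 448.96/0.309 = 1452.9 kg/h and vapour = 387.06 kg/h.
The evaporator receives (1−α)·1840 of feed at 0.574 solvent and removes 0.426 of that solvent:
0.426×0.574×(1−α)×1840 = 387.06
(1−α) = 387.06/449.92 = 0.8603;  α = 0.1397.

0.140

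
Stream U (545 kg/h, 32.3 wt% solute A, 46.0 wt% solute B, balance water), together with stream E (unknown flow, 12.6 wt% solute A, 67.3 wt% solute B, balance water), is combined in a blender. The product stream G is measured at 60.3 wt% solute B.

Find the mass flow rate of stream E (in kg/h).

Let E be the unknown flow. Total out = 545 + E.
solute B balance: 250.7 + 0.673·E = 0.603·(545 + E)
(0.673 − 0.603)·E = 0.603×545 − 250.7 = 77.935
E = 77.935 / 0.070 = 1113.4 kg/h

1113 kg/h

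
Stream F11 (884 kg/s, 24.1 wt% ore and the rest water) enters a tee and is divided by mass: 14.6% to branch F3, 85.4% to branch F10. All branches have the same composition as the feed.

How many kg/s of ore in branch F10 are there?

Branch F10 total = 0.854×884 = 754.94 kg/s.
ore in F10 = 0.241×754.94 = 181.94 kg/s.

181.9 kg/s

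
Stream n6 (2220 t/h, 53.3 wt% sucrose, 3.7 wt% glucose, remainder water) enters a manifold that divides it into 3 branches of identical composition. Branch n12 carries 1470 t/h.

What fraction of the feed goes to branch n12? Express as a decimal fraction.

Fraction to n12 = 1470/2220 = 0.6622.

0.662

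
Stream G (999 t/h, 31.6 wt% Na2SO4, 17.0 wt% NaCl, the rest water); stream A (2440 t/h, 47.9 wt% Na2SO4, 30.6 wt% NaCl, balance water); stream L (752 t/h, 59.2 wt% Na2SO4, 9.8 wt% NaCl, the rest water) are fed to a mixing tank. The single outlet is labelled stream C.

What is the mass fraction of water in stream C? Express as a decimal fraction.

Total flow out = 999 + 2440 + 752 = 4191 t/h.
water in = 999×0.514 + 2440×0.215 + 752×0.310 = 1271.2 t/h.
water mass fraction in C = 1271.2/4191 = 0.3033.

0.3033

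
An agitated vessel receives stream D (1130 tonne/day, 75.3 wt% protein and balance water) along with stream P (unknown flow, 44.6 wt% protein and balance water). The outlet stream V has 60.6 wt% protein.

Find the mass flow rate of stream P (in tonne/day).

1038 tonne/day

Let P be the unknown flow. Total out = 1130 + P.
protein balance: 850.89 + 0.446·P = 0.606·(1130 + P)
(0.446 − 0.606)·P = 0.606×1130 − 850.89 = -166.11
P = -166.11 / -0.160 = 1038.2 tonne/day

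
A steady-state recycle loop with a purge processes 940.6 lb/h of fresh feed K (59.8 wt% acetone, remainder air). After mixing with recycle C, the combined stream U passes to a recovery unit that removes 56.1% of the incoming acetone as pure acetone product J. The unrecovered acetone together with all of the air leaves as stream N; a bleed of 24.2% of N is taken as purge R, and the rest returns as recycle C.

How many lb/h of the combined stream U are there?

air enters only via K and leaves only via the purge: 940.6×0.402 = 0.242×(air in N), and the recovery unit passes all air, so air in U = air in N = 1562.5 lb/h.
acetone in U: m_A = 940.6×0.598 + (1−0.242)·(1−0.561)·m_A, so m_A = 562.48/0.6672 = 843 lb/h.
U = 843 + 1562.5 = 2405.5 lb/h.

2405 lb/h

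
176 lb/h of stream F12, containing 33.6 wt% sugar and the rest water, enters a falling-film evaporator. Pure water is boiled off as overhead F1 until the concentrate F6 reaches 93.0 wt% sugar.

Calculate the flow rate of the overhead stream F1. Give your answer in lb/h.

112.4 lb/h

sugar is conserved: 176×0.336 = 59.136 lb/h all reports to the concentrate.
Concentrate = 59.136/(target fraction) = 63.587 lb/h.
Overhead = 176 − 63.587 = 112.41 lb/h.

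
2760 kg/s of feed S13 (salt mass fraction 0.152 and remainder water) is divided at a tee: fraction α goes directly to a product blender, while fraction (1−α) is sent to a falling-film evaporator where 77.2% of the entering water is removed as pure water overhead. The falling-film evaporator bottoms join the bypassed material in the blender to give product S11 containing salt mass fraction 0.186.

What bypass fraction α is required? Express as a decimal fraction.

All 2760×0.152 = 419.52 kg/s of salt reaches S11, so S11 = 419.52/0.186 = 2255.5 kg/s and vapour = 504.52 kg/s.
The evaporator receives (1−α)·2760 of feed at 0.848 water and removes 0.772 of that water:
0.772×0.848×(1−α)×2760 = 504.52
(1−α) = 504.52/1806.9 = 0.2792;  α = 0.7208.

0.721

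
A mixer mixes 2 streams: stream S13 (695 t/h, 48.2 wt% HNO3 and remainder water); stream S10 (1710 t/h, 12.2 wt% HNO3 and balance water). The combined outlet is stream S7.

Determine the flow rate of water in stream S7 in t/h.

1861 t/h

water out = water in = 695×0.518 + 1710×0.878 = 1861.4 t/h.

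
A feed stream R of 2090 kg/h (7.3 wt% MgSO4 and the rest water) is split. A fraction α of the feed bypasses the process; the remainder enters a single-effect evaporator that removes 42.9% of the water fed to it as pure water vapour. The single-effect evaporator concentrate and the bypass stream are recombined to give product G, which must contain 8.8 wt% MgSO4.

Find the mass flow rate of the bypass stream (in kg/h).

All 2090×0.073 = 152.57 kg/h of MgSO4 reaches G, so G = 152.57/0.088 = 1733.8 kg/h and vapour = 356.25 kg/h.
The evaporator receives (1−α)·2090 of feed at 0.927 water and removes 0.429 of that water:
0.429×0.927×(1−α)×2090 = 356.25
(1−α) = 356.25/831.16 = 0.4286;  α = 0.5714.
Bypass flow = 0.5714×2090 = 1194.2 kg/h.

1194 kg/h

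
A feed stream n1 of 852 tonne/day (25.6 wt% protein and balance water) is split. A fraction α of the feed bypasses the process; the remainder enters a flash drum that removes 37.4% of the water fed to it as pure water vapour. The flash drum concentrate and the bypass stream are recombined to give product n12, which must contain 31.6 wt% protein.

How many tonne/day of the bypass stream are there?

270.6 tonne/day

All 852×0.256 = 218.11 tonne/day of protein reaches n12, so n12 = 218.11/0.316 = 690.23 tonne/day and vapour = 161.77 tonne/day.
The evaporator receives (1−α)·852 of feed at 0.744 water and removes 0.374 of that water:
0.374×0.744×(1−α)×852 = 161.77
(1−α) = 161.77/237.07 = 0.6824;  α = 0.3176.
Bypass flow = 0.3176×852 = 270.62 tonne/day.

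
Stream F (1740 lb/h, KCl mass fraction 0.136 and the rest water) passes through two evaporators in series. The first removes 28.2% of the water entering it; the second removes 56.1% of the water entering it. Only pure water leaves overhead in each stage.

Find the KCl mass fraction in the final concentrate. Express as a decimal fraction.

0.333

water in feed = 1740×0.864 = 1503.4 lb/h.
After stage 1: water left = (1−0.282)×1503.4 = 1079.4; stream total = 1316.1 lb/h.
After stage 2: water left = (1−0.561)×1079.4 = 473.86; final concentrate = 710.5 lb/h.
KCl fraction = 236.64/710.5 = 0.333.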